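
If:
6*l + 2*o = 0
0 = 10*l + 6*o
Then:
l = 0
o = 0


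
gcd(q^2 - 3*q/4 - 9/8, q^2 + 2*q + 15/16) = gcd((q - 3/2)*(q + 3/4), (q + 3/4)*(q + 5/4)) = q + 3/4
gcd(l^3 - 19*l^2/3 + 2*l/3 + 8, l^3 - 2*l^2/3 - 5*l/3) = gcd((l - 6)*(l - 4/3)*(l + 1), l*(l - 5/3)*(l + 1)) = l + 1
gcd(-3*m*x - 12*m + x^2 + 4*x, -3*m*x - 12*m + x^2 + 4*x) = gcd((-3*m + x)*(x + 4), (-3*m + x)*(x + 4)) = -3*m*x - 12*m + x^2 + 4*x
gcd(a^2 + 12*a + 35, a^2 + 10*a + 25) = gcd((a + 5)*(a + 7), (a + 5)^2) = a + 5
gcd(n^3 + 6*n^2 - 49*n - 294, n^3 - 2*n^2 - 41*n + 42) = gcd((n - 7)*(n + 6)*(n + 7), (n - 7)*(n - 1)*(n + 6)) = n^2 - n - 42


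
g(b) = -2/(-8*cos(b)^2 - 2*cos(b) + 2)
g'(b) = -2*(-16*sin(b)*cos(b) - 2*sin(b))/(-8*cos(b)^2 - 2*cos(b) + 2)^2 = (8*cos(b) + 1)*sin(b)/(4*cos(b)^2 + cos(b) - 1)^2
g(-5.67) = 0.40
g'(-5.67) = 0.70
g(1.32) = -1.98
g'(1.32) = 11.32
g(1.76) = -0.96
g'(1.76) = -0.45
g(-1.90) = -1.10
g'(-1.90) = 1.83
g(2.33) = 4.83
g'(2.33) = -76.35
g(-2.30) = 9.14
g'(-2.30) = 269.71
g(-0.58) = 0.38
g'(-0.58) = -0.61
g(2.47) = 1.50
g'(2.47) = -7.33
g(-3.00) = 0.52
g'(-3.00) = 0.26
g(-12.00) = 0.37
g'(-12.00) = 0.57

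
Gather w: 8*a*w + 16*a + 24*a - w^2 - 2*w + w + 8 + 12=40*a - w^2 + w*(8*a - 1) + 20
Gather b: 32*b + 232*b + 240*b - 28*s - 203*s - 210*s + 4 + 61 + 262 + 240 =504*b - 441*s + 567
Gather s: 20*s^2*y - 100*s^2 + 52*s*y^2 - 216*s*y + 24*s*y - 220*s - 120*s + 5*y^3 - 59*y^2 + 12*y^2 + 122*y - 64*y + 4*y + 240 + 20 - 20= s^2*(20*y - 100) + s*(52*y^2 - 192*y - 340) + 5*y^3 - 47*y^2 + 62*y + 240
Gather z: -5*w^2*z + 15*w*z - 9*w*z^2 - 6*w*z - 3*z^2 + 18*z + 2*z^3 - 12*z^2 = 2*z^3 + z^2*(-9*w - 15) + z*(-5*w^2 + 9*w + 18)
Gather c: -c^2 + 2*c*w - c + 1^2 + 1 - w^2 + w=-c^2 + c*(2*w - 1) - w^2 + w + 2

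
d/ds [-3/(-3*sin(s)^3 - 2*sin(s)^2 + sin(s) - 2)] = 3*(-9*sin(s)^2 - 4*sin(s) + 1)*cos(s)/(3*sin(s)^3 + 2*sin(s)^2 - sin(s) + 2)^2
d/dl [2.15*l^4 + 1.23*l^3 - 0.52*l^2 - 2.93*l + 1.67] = 8.6*l^3 + 3.69*l^2 - 1.04*l - 2.93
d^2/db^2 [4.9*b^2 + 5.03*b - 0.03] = 9.80000000000000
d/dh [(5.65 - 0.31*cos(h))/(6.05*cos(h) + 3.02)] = 35.1187*sin(h)/(6.05*cos(h) + 3.02)^2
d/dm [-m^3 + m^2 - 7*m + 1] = -3*m^2 + 2*m - 7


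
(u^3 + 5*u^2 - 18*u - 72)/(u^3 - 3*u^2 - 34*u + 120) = (u + 3)/(u - 5)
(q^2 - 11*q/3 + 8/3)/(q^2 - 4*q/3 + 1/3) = (3*q - 8)/(3*q - 1)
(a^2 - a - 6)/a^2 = (a^2 - a - 6)/a^2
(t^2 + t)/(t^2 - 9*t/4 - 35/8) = 8*t*(t + 1)/(8*t^2 - 18*t - 35)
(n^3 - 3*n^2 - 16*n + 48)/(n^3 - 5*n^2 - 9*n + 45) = (n^2 - 16)/(n^2 - 2*n - 15)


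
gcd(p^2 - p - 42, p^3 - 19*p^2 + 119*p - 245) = p - 7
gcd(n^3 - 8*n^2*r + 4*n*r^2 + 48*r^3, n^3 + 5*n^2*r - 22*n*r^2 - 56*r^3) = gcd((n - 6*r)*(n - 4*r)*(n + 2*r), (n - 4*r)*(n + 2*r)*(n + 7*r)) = -n^2 + 2*n*r + 8*r^2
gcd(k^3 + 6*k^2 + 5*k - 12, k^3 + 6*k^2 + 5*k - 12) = k^3 + 6*k^2 + 5*k - 12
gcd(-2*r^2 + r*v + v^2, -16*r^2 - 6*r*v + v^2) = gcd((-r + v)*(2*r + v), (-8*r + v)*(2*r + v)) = 2*r + v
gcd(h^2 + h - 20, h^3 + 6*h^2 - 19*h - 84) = h - 4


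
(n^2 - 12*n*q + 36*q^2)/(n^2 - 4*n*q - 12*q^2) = (n - 6*q)/(n + 2*q)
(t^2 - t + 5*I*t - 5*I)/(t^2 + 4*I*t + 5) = (t - 1)/(t - I)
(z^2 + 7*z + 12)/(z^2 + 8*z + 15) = (z + 4)/(z + 5)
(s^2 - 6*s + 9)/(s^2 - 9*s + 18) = (s - 3)/(s - 6)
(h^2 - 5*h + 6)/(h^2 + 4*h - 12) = (h - 3)/(h + 6)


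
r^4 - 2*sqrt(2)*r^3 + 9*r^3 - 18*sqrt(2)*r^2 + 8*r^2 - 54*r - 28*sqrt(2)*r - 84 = (r + 2)*(r + 7)*(r - 3*sqrt(2))*(r + sqrt(2))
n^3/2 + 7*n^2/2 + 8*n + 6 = (n/2 + 1)*(n + 2)*(n + 3)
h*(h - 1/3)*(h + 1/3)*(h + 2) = h^4 + 2*h^3 - h^2/9 - 2*h/9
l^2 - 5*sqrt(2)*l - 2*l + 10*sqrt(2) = (l - 2)*(l - 5*sqrt(2))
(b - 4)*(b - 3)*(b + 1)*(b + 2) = b^4 - 4*b^3 - 7*b^2 + 22*b + 24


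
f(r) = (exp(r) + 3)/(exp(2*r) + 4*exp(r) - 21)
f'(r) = (exp(r) + 3)*(-2*exp(2*r) - 4*exp(r))/(exp(2*r) + 4*exp(r) - 21)^2 + exp(r)/(exp(2*r) + 4*exp(r) - 21)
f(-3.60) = -0.14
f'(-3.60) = -0.00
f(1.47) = 0.48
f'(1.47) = -1.45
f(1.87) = 0.20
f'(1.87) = -0.33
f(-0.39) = -0.21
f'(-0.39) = -0.08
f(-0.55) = -0.19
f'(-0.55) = -0.06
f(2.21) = 0.12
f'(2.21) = -0.16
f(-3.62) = -0.14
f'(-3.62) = -0.00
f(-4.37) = -0.14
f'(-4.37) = -0.00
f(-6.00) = -0.14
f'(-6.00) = 0.00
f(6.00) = 0.00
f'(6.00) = 0.00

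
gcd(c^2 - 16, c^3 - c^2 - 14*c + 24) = c + 4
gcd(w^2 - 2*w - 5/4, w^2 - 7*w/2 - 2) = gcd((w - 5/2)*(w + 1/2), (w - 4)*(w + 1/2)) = w + 1/2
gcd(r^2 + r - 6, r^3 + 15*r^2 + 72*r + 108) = r + 3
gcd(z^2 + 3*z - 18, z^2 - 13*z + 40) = 1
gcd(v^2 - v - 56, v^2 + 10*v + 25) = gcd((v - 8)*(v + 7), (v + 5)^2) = 1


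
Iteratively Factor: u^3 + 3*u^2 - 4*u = (u - 1)*(u^2 + 4*u) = (u - 1)*(u + 4)*(u)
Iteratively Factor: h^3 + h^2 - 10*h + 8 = (h - 1)*(h^2 + 2*h - 8) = (h - 1)*(h + 4)*(h - 2)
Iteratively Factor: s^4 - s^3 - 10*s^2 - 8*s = (s)*(s^3 - s^2 - 10*s - 8) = s*(s - 4)*(s^2 + 3*s + 2) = s*(s - 4)*(s + 2)*(s + 1)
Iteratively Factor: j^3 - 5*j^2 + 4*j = (j - 1)*(j^2 - 4*j) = j*(j - 1)*(j - 4)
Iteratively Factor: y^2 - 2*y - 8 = (y + 2)*(y - 4)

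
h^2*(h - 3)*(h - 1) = h^4 - 4*h^3 + 3*h^2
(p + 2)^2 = p^2 + 4*p + 4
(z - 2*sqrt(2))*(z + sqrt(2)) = z^2 - sqrt(2)*z - 4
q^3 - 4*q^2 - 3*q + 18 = (q - 3)^2*(q + 2)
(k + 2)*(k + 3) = k^2 + 5*k + 6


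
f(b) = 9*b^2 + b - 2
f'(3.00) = 55.00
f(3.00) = 82.00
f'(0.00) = 1.00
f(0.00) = -2.00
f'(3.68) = 67.24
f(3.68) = 123.56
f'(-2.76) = -48.68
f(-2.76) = 63.80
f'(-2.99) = -52.82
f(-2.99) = 75.47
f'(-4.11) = -72.98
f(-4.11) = 145.92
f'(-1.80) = -31.40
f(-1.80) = 25.36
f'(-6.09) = -108.62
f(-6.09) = 325.70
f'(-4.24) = -75.32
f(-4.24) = 155.56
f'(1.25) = 23.50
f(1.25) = 13.31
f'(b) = 18*b + 1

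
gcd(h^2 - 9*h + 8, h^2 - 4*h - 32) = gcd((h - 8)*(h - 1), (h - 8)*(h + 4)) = h - 8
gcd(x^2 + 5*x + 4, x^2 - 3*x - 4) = x + 1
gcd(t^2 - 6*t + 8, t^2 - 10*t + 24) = t - 4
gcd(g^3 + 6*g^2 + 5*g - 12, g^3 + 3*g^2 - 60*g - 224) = g + 4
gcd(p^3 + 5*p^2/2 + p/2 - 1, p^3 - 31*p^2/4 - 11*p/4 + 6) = p + 1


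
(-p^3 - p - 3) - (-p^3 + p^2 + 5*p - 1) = -p^2 - 6*p - 2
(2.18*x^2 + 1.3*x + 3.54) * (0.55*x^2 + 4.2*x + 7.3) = 1.199*x^4 + 9.871*x^3 + 23.321*x^2 + 24.358*x + 25.842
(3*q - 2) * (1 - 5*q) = -15*q^2 + 13*q - 2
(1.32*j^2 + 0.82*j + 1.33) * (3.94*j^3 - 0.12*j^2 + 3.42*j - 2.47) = 5.2008*j^5 + 3.0724*j^4 + 9.6562*j^3 - 0.615600000000001*j^2 + 2.5232*j - 3.2851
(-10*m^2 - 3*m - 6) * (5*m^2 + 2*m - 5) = -50*m^4 - 35*m^3 + 14*m^2 + 3*m + 30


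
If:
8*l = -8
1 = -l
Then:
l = -1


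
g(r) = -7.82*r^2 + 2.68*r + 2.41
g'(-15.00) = 237.28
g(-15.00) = -1797.29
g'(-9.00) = 143.44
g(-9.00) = -655.13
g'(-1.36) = 23.95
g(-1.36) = -15.70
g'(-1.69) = 29.11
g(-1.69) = -24.45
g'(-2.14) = 36.15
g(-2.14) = -39.14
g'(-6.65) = 106.69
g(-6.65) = -361.23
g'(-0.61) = 12.22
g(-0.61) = -2.13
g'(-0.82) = 15.50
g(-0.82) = -5.05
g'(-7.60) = 121.54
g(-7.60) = -469.64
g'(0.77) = -9.36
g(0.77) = -0.16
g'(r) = 2.68 - 15.64*r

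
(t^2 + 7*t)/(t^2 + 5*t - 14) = t/(t - 2)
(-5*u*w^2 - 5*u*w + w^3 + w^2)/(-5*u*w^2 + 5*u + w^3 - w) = w/(w - 1)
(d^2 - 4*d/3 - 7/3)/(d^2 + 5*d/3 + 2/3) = (3*d - 7)/(3*d + 2)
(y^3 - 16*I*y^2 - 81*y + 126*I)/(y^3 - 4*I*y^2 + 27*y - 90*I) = (y - 7*I)/(y + 5*I)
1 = 1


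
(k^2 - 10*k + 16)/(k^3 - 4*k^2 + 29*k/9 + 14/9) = 9*(k - 8)/(9*k^2 - 18*k - 7)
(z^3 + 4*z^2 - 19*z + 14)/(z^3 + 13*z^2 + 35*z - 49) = (z - 2)/(z + 7)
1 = 1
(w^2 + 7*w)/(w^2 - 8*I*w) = (w + 7)/(w - 8*I)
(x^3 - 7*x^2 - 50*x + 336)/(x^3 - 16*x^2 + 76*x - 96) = (x + 7)/(x - 2)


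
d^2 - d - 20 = (d - 5)*(d + 4)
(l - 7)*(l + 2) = l^2 - 5*l - 14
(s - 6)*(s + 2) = s^2 - 4*s - 12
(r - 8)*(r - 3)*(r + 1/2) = r^3 - 21*r^2/2 + 37*r/2 + 12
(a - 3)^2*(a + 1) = a^3 - 5*a^2 + 3*a + 9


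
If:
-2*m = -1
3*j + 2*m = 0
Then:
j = -1/3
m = 1/2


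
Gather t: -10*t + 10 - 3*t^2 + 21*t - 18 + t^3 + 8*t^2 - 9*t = t^3 + 5*t^2 + 2*t - 8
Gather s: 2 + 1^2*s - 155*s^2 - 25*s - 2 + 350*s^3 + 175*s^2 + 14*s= 350*s^3 + 20*s^2 - 10*s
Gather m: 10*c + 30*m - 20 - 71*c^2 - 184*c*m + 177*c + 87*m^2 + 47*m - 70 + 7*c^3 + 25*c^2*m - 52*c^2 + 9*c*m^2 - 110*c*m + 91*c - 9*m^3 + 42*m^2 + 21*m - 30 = 7*c^3 - 123*c^2 + 278*c - 9*m^3 + m^2*(9*c + 129) + m*(25*c^2 - 294*c + 98) - 120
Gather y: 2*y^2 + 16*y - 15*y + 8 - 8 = 2*y^2 + y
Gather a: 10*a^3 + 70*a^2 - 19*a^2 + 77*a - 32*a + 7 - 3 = 10*a^3 + 51*a^2 + 45*a + 4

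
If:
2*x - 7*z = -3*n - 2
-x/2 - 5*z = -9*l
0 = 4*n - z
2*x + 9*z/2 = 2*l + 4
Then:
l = 272/669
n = 106/669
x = 656/669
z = 424/669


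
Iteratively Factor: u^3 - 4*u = (u)*(u^2 - 4) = u*(u + 2)*(u - 2)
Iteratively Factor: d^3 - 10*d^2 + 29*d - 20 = (d - 4)*(d^2 - 6*d + 5) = (d - 4)*(d - 1)*(d - 5)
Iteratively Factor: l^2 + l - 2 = (l - 1)*(l + 2)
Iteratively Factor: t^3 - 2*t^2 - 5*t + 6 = (t - 3)*(t^2 + t - 2) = (t - 3)*(t + 2)*(t - 1)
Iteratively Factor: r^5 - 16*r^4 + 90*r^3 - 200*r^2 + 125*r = (r - 1)*(r^4 - 15*r^3 + 75*r^2 - 125*r) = r*(r - 1)*(r^3 - 15*r^2 + 75*r - 125) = r*(r - 5)*(r - 1)*(r^2 - 10*r + 25) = r*(r - 5)^2*(r - 1)*(r - 5)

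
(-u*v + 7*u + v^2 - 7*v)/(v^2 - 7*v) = (-u + v)/v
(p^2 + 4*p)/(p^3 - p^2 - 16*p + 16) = p/(p^2 - 5*p + 4)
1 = 1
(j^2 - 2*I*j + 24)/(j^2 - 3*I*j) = (j^2 - 2*I*j + 24)/(j*(j - 3*I))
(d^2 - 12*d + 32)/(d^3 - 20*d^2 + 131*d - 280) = (d - 4)/(d^2 - 12*d + 35)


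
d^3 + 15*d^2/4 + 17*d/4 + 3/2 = (d + 3/4)*(d + 1)*(d + 2)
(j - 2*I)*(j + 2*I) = j^2 + 4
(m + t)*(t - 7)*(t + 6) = m*t^2 - m*t - 42*m + t^3 - t^2 - 42*t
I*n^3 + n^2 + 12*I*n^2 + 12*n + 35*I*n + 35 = (n + 5)*(n + 7)*(I*n + 1)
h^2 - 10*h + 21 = (h - 7)*(h - 3)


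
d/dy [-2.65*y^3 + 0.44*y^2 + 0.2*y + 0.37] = -7.95*y^2 + 0.88*y + 0.2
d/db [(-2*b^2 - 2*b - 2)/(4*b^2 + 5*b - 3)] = 2*(-b^2 + 14*b + 8)/(16*b^4 + 40*b^3 + b^2 - 30*b + 9)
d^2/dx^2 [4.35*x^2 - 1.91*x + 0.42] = 8.70000000000000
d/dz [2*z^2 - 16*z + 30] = 4*z - 16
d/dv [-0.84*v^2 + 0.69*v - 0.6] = 0.69 - 1.68*v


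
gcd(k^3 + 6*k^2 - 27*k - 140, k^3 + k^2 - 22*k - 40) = k^2 - k - 20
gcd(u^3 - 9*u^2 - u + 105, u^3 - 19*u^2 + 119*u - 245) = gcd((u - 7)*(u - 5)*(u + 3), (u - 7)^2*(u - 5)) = u^2 - 12*u + 35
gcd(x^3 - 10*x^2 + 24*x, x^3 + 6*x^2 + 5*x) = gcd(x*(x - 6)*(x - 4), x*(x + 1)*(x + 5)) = x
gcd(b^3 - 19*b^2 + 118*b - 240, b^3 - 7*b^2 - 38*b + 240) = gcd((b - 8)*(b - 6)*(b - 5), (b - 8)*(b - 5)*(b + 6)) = b^2 - 13*b + 40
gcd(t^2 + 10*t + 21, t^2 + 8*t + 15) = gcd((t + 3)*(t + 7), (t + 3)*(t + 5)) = t + 3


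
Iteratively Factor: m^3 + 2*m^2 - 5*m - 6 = (m + 1)*(m^2 + m - 6) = (m + 1)*(m + 3)*(m - 2)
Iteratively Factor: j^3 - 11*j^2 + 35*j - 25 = (j - 5)*(j^2 - 6*j + 5) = (j - 5)*(j - 1)*(j - 5)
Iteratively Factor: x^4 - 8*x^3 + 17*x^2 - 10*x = (x - 2)*(x^3 - 6*x^2 + 5*x) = x*(x - 2)*(x^2 - 6*x + 5) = x*(x - 2)*(x - 1)*(x - 5)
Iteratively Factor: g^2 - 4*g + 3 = (g - 1)*(g - 3)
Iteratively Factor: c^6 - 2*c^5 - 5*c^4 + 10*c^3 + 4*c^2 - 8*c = (c)*(c^5 - 2*c^4 - 5*c^3 + 10*c^2 + 4*c - 8) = c*(c + 2)*(c^4 - 4*c^3 + 3*c^2 + 4*c - 4) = c*(c - 2)*(c + 2)*(c^3 - 2*c^2 - c + 2) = c*(c - 2)^2*(c + 2)*(c^2 - 1) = c*(c - 2)^2*(c + 1)*(c + 2)*(c - 1)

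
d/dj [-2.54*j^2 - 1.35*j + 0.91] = -5.08*j - 1.35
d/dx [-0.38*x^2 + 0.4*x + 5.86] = 0.4 - 0.76*x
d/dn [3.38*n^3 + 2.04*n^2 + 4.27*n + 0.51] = 10.14*n^2 + 4.08*n + 4.27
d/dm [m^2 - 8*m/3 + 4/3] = 2*m - 8/3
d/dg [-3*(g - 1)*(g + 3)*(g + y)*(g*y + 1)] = -3*y*(g - 1)*(g + 3)*(g + y) - 3*(g - 1)*(g + 3)*(g*y + 1) - 3*(g - 1)*(g + y)*(g*y + 1) - 3*(g + 3)*(g + y)*(g*y + 1)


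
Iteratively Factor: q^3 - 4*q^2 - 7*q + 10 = (q - 1)*(q^2 - 3*q - 10) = (q - 1)*(q + 2)*(q - 5)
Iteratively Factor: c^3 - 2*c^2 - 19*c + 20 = (c - 5)*(c^2 + 3*c - 4) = (c - 5)*(c + 4)*(c - 1)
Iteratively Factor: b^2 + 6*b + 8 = (b + 4)*(b + 2)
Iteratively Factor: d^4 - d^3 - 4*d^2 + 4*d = (d)*(d^3 - d^2 - 4*d + 4) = d*(d + 2)*(d^2 - 3*d + 2) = d*(d - 1)*(d + 2)*(d - 2)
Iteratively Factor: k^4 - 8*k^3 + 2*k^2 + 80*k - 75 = (k - 1)*(k^3 - 7*k^2 - 5*k + 75) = (k - 5)*(k - 1)*(k^2 - 2*k - 15) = (k - 5)^2*(k - 1)*(k + 3)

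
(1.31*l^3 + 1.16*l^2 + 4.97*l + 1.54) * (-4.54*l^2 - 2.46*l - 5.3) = -5.9474*l^5 - 8.489*l^4 - 32.3604*l^3 - 25.3658*l^2 - 30.1294*l - 8.162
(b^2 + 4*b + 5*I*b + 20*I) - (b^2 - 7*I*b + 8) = 4*b + 12*I*b - 8 + 20*I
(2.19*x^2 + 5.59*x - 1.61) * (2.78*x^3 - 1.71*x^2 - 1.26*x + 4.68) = 6.0882*x^5 + 11.7953*x^4 - 16.7941*x^3 + 5.9589*x^2 + 28.1898*x - 7.5348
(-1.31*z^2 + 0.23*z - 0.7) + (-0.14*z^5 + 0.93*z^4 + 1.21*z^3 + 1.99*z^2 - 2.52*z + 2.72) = -0.14*z^5 + 0.93*z^4 + 1.21*z^3 + 0.68*z^2 - 2.29*z + 2.02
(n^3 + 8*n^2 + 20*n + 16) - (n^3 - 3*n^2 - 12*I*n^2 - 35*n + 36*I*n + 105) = 11*n^2 + 12*I*n^2 + 55*n - 36*I*n - 89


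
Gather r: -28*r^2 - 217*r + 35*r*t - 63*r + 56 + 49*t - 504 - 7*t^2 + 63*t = -28*r^2 + r*(35*t - 280) - 7*t^2 + 112*t - 448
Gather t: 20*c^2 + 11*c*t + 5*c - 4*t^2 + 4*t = 20*c^2 + 5*c - 4*t^2 + t*(11*c + 4)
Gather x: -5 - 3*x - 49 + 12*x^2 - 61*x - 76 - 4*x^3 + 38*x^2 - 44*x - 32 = -4*x^3 + 50*x^2 - 108*x - 162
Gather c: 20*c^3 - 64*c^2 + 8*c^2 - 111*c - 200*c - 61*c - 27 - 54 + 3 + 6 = 20*c^3 - 56*c^2 - 372*c - 72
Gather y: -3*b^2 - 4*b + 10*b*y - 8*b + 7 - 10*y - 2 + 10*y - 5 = -3*b^2 + 10*b*y - 12*b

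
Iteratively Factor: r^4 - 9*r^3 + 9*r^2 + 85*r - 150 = (r - 5)*(r^3 - 4*r^2 - 11*r + 30) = (r - 5)*(r - 2)*(r^2 - 2*r - 15) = (r - 5)*(r - 2)*(r + 3)*(r - 5)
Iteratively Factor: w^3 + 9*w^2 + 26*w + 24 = (w + 3)*(w^2 + 6*w + 8) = (w + 2)*(w + 3)*(w + 4)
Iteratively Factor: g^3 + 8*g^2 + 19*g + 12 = (g + 1)*(g^2 + 7*g + 12) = (g + 1)*(g + 4)*(g + 3)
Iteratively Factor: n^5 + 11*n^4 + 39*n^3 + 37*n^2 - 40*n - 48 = (n + 3)*(n^4 + 8*n^3 + 15*n^2 - 8*n - 16) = (n + 3)*(n + 4)*(n^3 + 4*n^2 - n - 4) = (n + 3)*(n + 4)^2*(n^2 - 1) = (n + 1)*(n + 3)*(n + 4)^2*(n - 1)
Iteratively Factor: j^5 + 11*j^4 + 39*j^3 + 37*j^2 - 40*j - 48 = (j + 3)*(j^4 + 8*j^3 + 15*j^2 - 8*j - 16) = (j - 1)*(j + 3)*(j^3 + 9*j^2 + 24*j + 16) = (j - 1)*(j + 3)*(j + 4)*(j^2 + 5*j + 4) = (j - 1)*(j + 1)*(j + 3)*(j + 4)*(j + 4)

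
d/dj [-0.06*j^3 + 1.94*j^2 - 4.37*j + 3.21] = -0.18*j^2 + 3.88*j - 4.37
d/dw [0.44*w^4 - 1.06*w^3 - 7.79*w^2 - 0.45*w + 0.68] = 1.76*w^3 - 3.18*w^2 - 15.58*w - 0.45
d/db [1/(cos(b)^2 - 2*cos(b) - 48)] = 2*(cos(b) - 1)*sin(b)/(sin(b)^2 + 2*cos(b) + 47)^2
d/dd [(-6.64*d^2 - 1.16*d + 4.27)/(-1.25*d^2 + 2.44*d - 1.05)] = (-17.6516*d^2 + 24.619*d - 9.2008)/(1.5625*d^4 - 6.1*d^3 + 8.5786*d^2 - 5.124*d + 1.1025)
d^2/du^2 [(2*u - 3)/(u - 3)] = 6/(u - 3)^3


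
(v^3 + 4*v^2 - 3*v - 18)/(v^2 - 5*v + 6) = (v^2 + 6*v + 9)/(v - 3)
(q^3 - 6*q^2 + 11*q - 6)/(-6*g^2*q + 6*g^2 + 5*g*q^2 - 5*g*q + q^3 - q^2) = (q^2 - 5*q + 6)/(-6*g^2 + 5*g*q + q^2)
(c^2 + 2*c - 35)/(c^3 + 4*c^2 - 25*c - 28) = (c - 5)/(c^2 - 3*c - 4)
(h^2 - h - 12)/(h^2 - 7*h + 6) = (h^2 - h - 12)/(h^2 - 7*h + 6)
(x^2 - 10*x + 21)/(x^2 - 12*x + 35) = (x - 3)/(x - 5)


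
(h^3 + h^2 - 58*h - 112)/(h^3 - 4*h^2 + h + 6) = (h^3 + h^2 - 58*h - 112)/(h^3 - 4*h^2 + h + 6)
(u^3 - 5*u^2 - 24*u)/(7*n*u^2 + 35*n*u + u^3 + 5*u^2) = (u^2 - 5*u - 24)/(7*n*u + 35*n + u^2 + 5*u)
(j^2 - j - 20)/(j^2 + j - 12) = (j - 5)/(j - 3)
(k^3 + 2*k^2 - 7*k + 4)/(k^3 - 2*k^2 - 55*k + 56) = (k^2 + 3*k - 4)/(k^2 - k - 56)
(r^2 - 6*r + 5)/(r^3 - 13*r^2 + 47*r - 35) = 1/(r - 7)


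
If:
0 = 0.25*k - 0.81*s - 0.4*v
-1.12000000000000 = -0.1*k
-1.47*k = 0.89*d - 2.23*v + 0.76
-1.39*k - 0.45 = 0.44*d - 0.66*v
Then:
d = -61.84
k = 11.20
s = 11.83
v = -16.96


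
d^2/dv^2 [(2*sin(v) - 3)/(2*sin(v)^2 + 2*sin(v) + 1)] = 2*(-4*sin(v)^5 + 28*sin(v)^4 + 38*sin(v)^3 - 40*sin(v)^2 - 52*sin(v) - 10)/(2*sin(v) - cos(2*v) + 2)^3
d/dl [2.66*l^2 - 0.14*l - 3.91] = 5.32*l - 0.14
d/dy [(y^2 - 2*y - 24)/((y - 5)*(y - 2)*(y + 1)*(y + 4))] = 2*(-y^3 + 12*y^2 - 36*y + 14)/(y^6 - 12*y^5 + 42*y^4 - 16*y^3 - 111*y^2 + 60*y + 100)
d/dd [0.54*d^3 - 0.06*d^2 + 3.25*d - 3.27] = 1.62*d^2 - 0.12*d + 3.25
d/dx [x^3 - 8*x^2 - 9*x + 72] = 3*x^2 - 16*x - 9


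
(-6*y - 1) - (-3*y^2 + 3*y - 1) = 3*y^2 - 9*y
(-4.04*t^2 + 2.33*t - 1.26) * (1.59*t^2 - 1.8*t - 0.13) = -6.4236*t^4 + 10.9767*t^3 - 5.6722*t^2 + 1.9651*t + 0.1638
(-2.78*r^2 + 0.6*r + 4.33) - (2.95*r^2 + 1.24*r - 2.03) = -5.73*r^2 - 0.64*r + 6.36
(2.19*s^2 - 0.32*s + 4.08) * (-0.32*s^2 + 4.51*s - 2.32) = -0.7008*s^4 + 9.9793*s^3 - 7.8296*s^2 + 19.1432*s - 9.4656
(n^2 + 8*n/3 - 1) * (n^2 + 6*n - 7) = n^4 + 26*n^3/3 + 8*n^2 - 74*n/3 + 7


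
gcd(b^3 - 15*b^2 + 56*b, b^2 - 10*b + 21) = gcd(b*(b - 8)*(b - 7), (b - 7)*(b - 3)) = b - 7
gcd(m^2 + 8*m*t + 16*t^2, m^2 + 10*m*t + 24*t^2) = m + 4*t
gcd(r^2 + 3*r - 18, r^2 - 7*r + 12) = r - 3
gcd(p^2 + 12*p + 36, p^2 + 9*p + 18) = p + 6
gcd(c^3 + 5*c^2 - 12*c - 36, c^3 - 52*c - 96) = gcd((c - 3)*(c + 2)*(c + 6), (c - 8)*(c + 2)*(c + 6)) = c^2 + 8*c + 12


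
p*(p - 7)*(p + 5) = p^3 - 2*p^2 - 35*p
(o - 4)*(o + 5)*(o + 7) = o^3 + 8*o^2 - 13*o - 140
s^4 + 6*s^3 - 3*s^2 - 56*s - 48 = (s - 3)*(s + 1)*(s + 4)^2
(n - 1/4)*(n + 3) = n^2 + 11*n/4 - 3/4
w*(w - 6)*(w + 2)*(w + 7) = w^4 + 3*w^3 - 40*w^2 - 84*w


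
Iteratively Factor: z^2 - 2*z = (z - 2)*(z)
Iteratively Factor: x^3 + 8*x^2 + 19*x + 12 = (x + 1)*(x^2 + 7*x + 12) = (x + 1)*(x + 3)*(x + 4)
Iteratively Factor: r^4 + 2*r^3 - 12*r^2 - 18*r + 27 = (r - 1)*(r^3 + 3*r^2 - 9*r - 27) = (r - 3)*(r - 1)*(r^2 + 6*r + 9) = (r - 3)*(r - 1)*(r + 3)*(r + 3)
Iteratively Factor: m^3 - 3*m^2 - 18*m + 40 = (m - 2)*(m^2 - m - 20) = (m - 2)*(m + 4)*(m - 5)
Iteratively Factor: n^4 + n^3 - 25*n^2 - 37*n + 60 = (n - 5)*(n^3 + 6*n^2 + 5*n - 12) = (n - 5)*(n + 3)*(n^2 + 3*n - 4) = (n - 5)*(n - 1)*(n + 3)*(n + 4)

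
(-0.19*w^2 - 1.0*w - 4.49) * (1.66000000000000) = -0.3154*w^2 - 1.66*w - 7.4534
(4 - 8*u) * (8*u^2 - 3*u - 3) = -64*u^3 + 56*u^2 + 12*u - 12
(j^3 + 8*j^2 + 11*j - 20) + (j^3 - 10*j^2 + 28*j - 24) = 2*j^3 - 2*j^2 + 39*j - 44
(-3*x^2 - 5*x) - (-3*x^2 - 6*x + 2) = x - 2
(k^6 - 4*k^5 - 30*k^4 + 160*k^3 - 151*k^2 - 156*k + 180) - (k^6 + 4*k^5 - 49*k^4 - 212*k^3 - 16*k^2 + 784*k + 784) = -8*k^5 + 19*k^4 + 372*k^3 - 135*k^2 - 940*k - 604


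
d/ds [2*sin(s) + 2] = 2*cos(s)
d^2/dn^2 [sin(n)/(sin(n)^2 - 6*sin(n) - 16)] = (-sin(n)^5 - 6*sin(n)^4 - 94*sin(n)^3 + 96*sin(n)^2 - 160*sin(n) - 192)/((sin(n) - 8)^3*(sin(n) + 2)^3)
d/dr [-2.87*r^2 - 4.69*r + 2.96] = -5.74*r - 4.69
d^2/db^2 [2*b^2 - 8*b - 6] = 4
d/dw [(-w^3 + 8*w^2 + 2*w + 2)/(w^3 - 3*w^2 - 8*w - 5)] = (-5*w^4 + 12*w^3 - 49*w^2 - 68*w + 6)/(w^6 - 6*w^5 - 7*w^4 + 38*w^3 + 94*w^2 + 80*w + 25)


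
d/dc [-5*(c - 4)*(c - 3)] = 35 - 10*c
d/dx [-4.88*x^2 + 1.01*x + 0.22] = 1.01 - 9.76*x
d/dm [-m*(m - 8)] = 8 - 2*m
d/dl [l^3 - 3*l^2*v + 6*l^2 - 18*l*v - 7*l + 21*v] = 3*l^2 - 6*l*v + 12*l - 18*v - 7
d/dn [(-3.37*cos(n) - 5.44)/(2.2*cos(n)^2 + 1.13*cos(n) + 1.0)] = (7.414*sin(n)^2 - 23.936*cos(n) - 10.1912)*sin(n)/(2.2*cos(n)^2 + 1.13*cos(n) + 1.0)^2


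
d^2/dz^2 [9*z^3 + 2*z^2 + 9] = 54*z + 4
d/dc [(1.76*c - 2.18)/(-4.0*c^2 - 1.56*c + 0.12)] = (7.04*c^2 - 17.44*c - 3.1896)/(16.0*c^4 + 12.48*c^3 + 1.4736*c^2 - 0.3744*c + 0.0144)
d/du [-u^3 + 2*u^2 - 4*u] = -3*u^2 + 4*u - 4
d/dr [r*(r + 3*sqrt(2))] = 2*r + 3*sqrt(2)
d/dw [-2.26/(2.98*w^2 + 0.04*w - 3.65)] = (13.4696*w + 0.0904)/(2.98*w^2 + 0.04*w - 3.65)^2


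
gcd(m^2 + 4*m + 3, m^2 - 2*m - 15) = m + 3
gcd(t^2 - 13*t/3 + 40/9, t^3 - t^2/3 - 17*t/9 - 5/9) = t - 5/3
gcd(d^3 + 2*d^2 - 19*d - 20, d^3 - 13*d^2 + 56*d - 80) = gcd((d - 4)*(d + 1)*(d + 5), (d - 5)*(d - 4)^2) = d - 4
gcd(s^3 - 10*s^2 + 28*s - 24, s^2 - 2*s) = s - 2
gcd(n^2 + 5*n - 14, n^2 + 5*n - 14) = n^2 + 5*n - 14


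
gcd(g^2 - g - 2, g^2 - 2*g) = g - 2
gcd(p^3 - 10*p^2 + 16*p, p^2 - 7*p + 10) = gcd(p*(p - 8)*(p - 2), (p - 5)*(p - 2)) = p - 2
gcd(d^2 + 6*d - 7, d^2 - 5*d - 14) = 1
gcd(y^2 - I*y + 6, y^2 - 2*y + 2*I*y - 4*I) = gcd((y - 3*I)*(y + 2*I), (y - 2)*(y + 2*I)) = y + 2*I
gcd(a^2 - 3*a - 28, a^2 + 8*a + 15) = 1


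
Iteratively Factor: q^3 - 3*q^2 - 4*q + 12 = (q - 3)*(q^2 - 4) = (q - 3)*(q + 2)*(q - 2)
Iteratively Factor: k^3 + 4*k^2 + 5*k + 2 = (k + 2)*(k^2 + 2*k + 1) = (k + 1)*(k + 2)*(k + 1)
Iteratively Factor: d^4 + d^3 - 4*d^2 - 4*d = (d + 1)*(d^3 - 4*d) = (d - 2)*(d + 1)*(d^2 + 2*d) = d*(d - 2)*(d + 1)*(d + 2)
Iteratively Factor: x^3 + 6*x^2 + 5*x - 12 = (x + 4)*(x^2 + 2*x - 3) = (x + 3)*(x + 4)*(x - 1)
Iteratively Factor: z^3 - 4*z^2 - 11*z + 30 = (z - 2)*(z^2 - 2*z - 15) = (z - 2)*(z + 3)*(z - 5)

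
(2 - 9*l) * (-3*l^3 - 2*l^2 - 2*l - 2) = 27*l^4 + 12*l^3 + 14*l^2 + 14*l - 4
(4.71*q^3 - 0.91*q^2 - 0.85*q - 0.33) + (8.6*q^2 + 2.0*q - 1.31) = 4.71*q^3 + 7.69*q^2 + 1.15*q - 1.64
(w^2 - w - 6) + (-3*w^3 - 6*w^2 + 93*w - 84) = -3*w^3 - 5*w^2 + 92*w - 90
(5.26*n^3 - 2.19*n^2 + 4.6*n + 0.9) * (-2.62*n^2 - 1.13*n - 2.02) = -13.7812*n^5 - 0.206*n^4 - 20.2025*n^3 - 3.1322*n^2 - 10.309*n - 1.818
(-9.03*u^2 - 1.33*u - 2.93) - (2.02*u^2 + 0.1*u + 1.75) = -11.05*u^2 - 1.43*u - 4.68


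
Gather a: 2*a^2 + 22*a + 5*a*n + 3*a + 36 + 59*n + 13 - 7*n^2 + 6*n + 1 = 2*a^2 + a*(5*n + 25) - 7*n^2 + 65*n + 50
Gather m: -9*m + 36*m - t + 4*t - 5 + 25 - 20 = 27*m + 3*t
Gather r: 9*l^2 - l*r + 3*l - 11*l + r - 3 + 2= 9*l^2 - 8*l + r*(1 - l) - 1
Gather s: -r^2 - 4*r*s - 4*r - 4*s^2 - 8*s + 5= -r^2 - 4*r - 4*s^2 + s*(-4*r - 8) + 5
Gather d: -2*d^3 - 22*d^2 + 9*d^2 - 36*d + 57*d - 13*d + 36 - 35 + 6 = -2*d^3 - 13*d^2 + 8*d + 7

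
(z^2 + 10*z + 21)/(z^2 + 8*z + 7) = (z + 3)/(z + 1)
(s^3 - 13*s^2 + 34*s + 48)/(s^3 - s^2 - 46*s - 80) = (s^2 - 5*s - 6)/(s^2 + 7*s + 10)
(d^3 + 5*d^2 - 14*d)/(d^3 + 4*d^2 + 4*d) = (d^2 + 5*d - 14)/(d^2 + 4*d + 4)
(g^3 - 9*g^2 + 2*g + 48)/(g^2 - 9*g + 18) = (g^2 - 6*g - 16)/(g - 6)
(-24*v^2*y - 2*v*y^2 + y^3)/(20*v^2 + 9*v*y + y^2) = y*(-6*v + y)/(5*v + y)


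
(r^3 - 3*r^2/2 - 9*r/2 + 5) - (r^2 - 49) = r^3 - 5*r^2/2 - 9*r/2 + 54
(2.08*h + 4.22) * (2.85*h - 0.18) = 5.928*h^2 + 11.6526*h - 0.7596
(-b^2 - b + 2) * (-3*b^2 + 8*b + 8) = 3*b^4 - 5*b^3 - 22*b^2 + 8*b + 16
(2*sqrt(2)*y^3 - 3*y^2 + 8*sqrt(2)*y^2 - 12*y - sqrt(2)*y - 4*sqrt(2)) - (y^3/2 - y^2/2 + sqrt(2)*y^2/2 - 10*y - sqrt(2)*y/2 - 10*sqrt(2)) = -y^3/2 + 2*sqrt(2)*y^3 - 5*y^2/2 + 15*sqrt(2)*y^2/2 - 2*y - sqrt(2)*y/2 + 6*sqrt(2)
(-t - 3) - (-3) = -t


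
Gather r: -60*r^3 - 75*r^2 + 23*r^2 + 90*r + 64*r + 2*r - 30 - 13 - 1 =-60*r^3 - 52*r^2 + 156*r - 44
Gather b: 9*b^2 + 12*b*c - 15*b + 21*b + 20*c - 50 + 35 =9*b^2 + b*(12*c + 6) + 20*c - 15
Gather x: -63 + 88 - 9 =16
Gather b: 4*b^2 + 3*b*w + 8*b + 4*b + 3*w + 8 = 4*b^2 + b*(3*w + 12) + 3*w + 8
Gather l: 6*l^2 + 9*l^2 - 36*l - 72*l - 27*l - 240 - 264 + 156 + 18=15*l^2 - 135*l - 330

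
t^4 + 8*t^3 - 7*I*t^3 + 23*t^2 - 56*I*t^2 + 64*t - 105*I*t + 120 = (t + 3)*(t + 5)*(t - 8*I)*(t + I)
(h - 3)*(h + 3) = h^2 - 9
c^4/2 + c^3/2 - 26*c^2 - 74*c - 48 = (c/2 + 1)*(c - 8)*(c + 1)*(c + 6)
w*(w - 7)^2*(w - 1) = w^4 - 15*w^3 + 63*w^2 - 49*w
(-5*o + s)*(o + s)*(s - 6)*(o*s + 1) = -5*o^3*s^2 + 30*o^3*s - 4*o^2*s^3 + 24*o^2*s^2 - 5*o^2*s + 30*o^2 + o*s^4 - 6*o*s^3 - 4*o*s^2 + 24*o*s + s^3 - 6*s^2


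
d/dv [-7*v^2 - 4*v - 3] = -14*v - 4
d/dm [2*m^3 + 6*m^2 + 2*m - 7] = 6*m^2 + 12*m + 2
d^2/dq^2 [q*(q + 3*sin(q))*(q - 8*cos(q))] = -3*q^2*sin(q) + 8*q^2*cos(q) + 32*q*sin(q) + 48*q*sin(2*q) + 12*q*cos(q) + 6*q + 6*sin(q) - 16*cos(q) - 48*cos(2*q)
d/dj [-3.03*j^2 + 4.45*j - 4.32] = 4.45 - 6.06*j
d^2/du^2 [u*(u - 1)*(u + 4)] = 6*u + 6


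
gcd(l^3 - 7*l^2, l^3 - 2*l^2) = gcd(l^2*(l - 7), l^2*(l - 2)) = l^2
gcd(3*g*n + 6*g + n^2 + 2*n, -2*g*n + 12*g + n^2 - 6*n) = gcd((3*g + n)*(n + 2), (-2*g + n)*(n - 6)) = 1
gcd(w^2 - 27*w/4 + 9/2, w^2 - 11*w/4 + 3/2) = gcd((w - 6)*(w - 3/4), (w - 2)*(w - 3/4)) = w - 3/4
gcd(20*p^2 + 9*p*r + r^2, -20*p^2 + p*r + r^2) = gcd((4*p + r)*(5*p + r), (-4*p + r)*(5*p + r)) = 5*p + r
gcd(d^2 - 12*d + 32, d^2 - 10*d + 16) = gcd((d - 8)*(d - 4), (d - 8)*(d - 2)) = d - 8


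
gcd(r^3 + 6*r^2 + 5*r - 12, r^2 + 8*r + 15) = r + 3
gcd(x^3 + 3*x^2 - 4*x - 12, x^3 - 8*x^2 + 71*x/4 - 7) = 1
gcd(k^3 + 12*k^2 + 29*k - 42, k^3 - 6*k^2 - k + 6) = k - 1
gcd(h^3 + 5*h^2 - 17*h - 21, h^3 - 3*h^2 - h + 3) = h^2 - 2*h - 3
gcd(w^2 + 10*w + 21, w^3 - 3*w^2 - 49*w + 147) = w + 7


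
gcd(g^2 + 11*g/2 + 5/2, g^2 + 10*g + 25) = g + 5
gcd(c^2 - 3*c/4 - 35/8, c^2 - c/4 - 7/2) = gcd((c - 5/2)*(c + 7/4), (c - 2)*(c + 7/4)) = c + 7/4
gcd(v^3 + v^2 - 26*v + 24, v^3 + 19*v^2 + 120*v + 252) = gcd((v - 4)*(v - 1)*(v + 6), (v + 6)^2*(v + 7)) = v + 6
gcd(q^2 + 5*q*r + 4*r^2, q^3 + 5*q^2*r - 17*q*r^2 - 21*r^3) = q + r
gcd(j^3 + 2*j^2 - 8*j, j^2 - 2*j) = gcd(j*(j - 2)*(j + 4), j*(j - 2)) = j^2 - 2*j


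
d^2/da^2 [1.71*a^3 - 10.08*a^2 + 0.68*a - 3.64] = 10.26*a - 20.16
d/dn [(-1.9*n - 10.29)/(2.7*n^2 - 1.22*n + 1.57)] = (5.13*n^2 + 55.566*n - 15.5368)/(7.29*n^4 - 6.588*n^3 + 9.9664*n^2 - 3.8308*n + 2.4649)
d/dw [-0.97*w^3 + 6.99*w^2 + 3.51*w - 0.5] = -2.91*w^2 + 13.98*w + 3.51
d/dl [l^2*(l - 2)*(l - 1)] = l*(4*l^2 - 9*l + 4)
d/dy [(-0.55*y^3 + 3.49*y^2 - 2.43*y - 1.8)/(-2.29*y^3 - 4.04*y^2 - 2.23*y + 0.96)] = (10.2141*y^4 - 8.6764*y^3 - 31.5499*y^2 - 7.8432*y - 6.3468)/(5.2441*y^6 + 18.5032*y^5 + 26.535*y^4 + 13.6216*y^3 - 2.7839*y^2 - 4.2816*y + 0.9216)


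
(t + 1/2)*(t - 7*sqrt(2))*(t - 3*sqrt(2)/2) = t^3 - 17*sqrt(2)*t^2/2 + t^2/2 - 17*sqrt(2)*t/4 + 21*t + 21/2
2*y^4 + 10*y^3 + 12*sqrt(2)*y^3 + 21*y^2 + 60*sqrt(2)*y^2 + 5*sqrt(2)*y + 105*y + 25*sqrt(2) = (y + 5)*(y + 5*sqrt(2))*(sqrt(2)*y + 1)^2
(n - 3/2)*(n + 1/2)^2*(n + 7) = n^4 + 13*n^3/2 - 19*n^2/4 - 73*n/8 - 21/8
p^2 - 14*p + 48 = (p - 8)*(p - 6)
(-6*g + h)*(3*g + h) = -18*g^2 - 3*g*h + h^2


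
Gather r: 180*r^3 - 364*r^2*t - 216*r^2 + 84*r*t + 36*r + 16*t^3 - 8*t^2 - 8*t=180*r^3 + r^2*(-364*t - 216) + r*(84*t + 36) + 16*t^3 - 8*t^2 - 8*t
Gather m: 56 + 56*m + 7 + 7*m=63*m + 63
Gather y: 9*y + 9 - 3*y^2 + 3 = -3*y^2 + 9*y + 12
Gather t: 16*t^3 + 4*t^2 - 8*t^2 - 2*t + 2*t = 16*t^3 - 4*t^2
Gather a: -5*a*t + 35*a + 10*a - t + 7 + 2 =a*(45 - 5*t) - t + 9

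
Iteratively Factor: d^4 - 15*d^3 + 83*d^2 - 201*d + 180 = (d - 5)*(d^3 - 10*d^2 + 33*d - 36) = (d - 5)*(d - 3)*(d^2 - 7*d + 12) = (d - 5)*(d - 4)*(d - 3)*(d - 3)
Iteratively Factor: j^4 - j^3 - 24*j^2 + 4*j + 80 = (j - 2)*(j^3 + j^2 - 22*j - 40) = (j - 2)*(j + 2)*(j^2 - j - 20) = (j - 5)*(j - 2)*(j + 2)*(j + 4)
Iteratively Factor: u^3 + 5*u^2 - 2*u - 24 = (u + 3)*(u^2 + 2*u - 8) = (u + 3)*(u + 4)*(u - 2)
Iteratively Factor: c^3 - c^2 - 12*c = (c - 4)*(c^2 + 3*c) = (c - 4)*(c + 3)*(c)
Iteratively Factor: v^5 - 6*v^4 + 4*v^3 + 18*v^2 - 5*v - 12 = (v - 3)*(v^4 - 3*v^3 - 5*v^2 + 3*v + 4) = (v - 4)*(v - 3)*(v^3 + v^2 - v - 1) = (v - 4)*(v - 3)*(v + 1)*(v^2 - 1) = (v - 4)*(v - 3)*(v - 1)*(v + 1)*(v + 1)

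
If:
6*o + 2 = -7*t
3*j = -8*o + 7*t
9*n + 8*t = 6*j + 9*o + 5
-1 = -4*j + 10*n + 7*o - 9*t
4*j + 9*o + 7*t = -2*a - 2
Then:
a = -917/358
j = 296/179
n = 1298/1253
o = -89/179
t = 176/1253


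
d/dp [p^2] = 2*p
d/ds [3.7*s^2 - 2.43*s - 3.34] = 7.4*s - 2.43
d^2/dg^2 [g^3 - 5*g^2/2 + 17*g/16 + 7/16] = 6*g - 5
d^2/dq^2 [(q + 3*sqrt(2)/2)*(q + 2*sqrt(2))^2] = 6*q + 11*sqrt(2)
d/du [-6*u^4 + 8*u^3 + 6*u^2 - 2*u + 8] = -24*u^3 + 24*u^2 + 12*u - 2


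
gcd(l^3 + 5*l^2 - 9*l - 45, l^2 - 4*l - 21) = l + 3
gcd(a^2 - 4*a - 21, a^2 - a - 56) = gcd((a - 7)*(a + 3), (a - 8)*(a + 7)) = 1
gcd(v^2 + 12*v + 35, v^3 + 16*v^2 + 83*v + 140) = v^2 + 12*v + 35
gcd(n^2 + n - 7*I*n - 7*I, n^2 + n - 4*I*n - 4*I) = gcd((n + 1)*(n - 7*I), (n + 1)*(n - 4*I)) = n + 1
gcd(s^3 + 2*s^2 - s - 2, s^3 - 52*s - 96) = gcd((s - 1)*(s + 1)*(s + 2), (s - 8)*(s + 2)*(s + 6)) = s + 2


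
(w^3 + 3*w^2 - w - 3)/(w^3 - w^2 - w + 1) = (w + 3)/(w - 1)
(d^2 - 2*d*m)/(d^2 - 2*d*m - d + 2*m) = d/(d - 1)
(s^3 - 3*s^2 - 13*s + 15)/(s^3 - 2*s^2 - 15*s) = (s - 1)/s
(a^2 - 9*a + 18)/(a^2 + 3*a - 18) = (a - 6)/(a + 6)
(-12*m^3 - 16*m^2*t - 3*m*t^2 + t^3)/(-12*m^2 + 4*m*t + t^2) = (-12*m^3 - 16*m^2*t - 3*m*t^2 + t^3)/(-12*m^2 + 4*m*t + t^2)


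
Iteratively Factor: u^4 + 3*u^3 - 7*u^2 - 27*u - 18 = (u + 2)*(u^3 + u^2 - 9*u - 9) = (u + 1)*(u + 2)*(u^2 - 9) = (u + 1)*(u + 2)*(u + 3)*(u - 3)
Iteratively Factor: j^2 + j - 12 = (j + 4)*(j - 3)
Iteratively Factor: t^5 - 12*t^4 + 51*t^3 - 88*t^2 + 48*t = (t - 4)*(t^4 - 8*t^3 + 19*t^2 - 12*t) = (t - 4)*(t - 1)*(t^3 - 7*t^2 + 12*t) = t*(t - 4)*(t - 1)*(t^2 - 7*t + 12) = t*(t - 4)*(t - 3)*(t - 1)*(t - 4)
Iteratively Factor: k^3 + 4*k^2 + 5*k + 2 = (k + 1)*(k^2 + 3*k + 2) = (k + 1)^2*(k + 2)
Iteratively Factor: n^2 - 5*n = (n)*(n - 5)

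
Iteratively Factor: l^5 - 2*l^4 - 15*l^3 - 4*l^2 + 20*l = (l + 2)*(l^4 - 4*l^3 - 7*l^2 + 10*l) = (l - 1)*(l + 2)*(l^3 - 3*l^2 - 10*l) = (l - 1)*(l + 2)^2*(l^2 - 5*l) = l*(l - 1)*(l + 2)^2*(l - 5)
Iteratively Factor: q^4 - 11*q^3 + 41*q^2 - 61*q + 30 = (q - 2)*(q^3 - 9*q^2 + 23*q - 15) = (q - 3)*(q - 2)*(q^2 - 6*q + 5) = (q - 3)*(q - 2)*(q - 1)*(q - 5)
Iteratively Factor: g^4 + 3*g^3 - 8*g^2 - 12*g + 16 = (g - 2)*(g^3 + 5*g^2 + 2*g - 8) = (g - 2)*(g + 4)*(g^2 + g - 2) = (g - 2)*(g - 1)*(g + 4)*(g + 2)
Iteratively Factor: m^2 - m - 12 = (m + 3)*(m - 4)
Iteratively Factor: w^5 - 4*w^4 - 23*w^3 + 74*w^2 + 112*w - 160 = (w - 5)*(w^4 + w^3 - 18*w^2 - 16*w + 32) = (w - 5)*(w + 4)*(w^3 - 3*w^2 - 6*w + 8) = (w - 5)*(w - 1)*(w + 4)*(w^2 - 2*w - 8) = (w - 5)*(w - 4)*(w - 1)*(w + 4)*(w + 2)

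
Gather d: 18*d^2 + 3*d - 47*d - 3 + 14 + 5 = 18*d^2 - 44*d + 16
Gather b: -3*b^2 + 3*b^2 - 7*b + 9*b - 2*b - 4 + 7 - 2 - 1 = 0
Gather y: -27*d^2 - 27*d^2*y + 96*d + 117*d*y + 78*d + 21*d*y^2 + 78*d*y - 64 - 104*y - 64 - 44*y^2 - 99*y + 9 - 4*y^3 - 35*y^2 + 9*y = -27*d^2 + 174*d - 4*y^3 + y^2*(21*d - 79) + y*(-27*d^2 + 195*d - 194) - 119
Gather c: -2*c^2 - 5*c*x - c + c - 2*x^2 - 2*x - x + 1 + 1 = -2*c^2 - 5*c*x - 2*x^2 - 3*x + 2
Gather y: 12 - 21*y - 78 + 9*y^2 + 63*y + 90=9*y^2 + 42*y + 24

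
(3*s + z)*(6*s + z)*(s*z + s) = 18*s^3*z + 18*s^3 + 9*s^2*z^2 + 9*s^2*z + s*z^3 + s*z^2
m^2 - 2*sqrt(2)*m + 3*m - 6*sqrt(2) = (m + 3)*(m - 2*sqrt(2))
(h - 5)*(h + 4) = h^2 - h - 20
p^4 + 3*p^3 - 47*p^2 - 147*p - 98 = (p - 7)*(p + 1)*(p + 2)*(p + 7)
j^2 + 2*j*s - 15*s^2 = (j - 3*s)*(j + 5*s)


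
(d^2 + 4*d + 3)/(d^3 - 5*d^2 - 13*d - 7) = (d + 3)/(d^2 - 6*d - 7)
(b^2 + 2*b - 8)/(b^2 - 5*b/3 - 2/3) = 3*(b + 4)/(3*b + 1)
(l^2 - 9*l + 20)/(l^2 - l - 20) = (l - 4)/(l + 4)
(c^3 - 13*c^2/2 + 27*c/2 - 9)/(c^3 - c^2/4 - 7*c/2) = 2*(2*c^2 - 9*c + 9)/(c*(4*c + 7))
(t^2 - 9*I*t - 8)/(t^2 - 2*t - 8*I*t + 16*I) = (t - I)/(t - 2)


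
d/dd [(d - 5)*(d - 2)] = 2*d - 7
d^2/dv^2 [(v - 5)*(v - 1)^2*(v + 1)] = 12*v^2 - 36*v + 8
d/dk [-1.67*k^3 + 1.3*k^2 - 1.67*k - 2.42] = -5.01*k^2 + 2.6*k - 1.67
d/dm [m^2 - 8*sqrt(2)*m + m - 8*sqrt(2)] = 2*m - 8*sqrt(2) + 1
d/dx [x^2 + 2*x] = 2*x + 2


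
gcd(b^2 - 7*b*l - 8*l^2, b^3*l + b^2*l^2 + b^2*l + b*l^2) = b + l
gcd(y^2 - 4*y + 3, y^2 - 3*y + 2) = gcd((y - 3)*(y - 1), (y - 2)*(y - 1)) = y - 1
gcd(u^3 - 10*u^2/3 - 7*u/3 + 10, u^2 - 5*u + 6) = u^2 - 5*u + 6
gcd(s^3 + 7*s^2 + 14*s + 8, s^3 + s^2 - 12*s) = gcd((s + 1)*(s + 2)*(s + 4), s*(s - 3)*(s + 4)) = s + 4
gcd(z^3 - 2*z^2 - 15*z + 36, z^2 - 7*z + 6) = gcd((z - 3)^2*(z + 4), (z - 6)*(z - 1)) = 1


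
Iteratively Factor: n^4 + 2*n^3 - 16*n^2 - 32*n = (n)*(n^3 + 2*n^2 - 16*n - 32) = n*(n + 4)*(n^2 - 2*n - 8) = n*(n + 2)*(n + 4)*(n - 4)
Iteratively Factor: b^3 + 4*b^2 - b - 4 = (b - 1)*(b^2 + 5*b + 4) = (b - 1)*(b + 4)*(b + 1)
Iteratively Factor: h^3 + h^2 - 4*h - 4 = (h - 2)*(h^2 + 3*h + 2) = (h - 2)*(h + 1)*(h + 2)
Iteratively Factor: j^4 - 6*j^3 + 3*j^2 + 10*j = (j)*(j^3 - 6*j^2 + 3*j + 10) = j*(j - 2)*(j^2 - 4*j - 5) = j*(j - 5)*(j - 2)*(j + 1)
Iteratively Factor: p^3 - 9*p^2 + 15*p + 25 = (p - 5)*(p^2 - 4*p - 5) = (p - 5)^2*(p + 1)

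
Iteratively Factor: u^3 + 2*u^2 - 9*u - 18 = (u + 3)*(u^2 - u - 6) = (u - 3)*(u + 3)*(u + 2)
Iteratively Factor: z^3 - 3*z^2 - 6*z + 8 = (z + 2)*(z^2 - 5*z + 4) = (z - 1)*(z + 2)*(z - 4)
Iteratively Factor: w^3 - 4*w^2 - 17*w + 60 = (w - 3)*(w^2 - w - 20) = (w - 3)*(w + 4)*(w - 5)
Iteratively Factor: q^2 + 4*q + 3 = (q + 1)*(q + 3)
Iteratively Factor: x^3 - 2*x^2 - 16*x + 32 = (x + 4)*(x^2 - 6*x + 8) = (x - 2)*(x + 4)*(x - 4)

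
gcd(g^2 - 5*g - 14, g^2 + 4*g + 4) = g + 2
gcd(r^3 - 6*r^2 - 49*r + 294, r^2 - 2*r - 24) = r - 6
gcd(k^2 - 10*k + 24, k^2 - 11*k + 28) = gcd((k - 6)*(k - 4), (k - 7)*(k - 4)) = k - 4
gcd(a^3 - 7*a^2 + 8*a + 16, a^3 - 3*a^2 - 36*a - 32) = a + 1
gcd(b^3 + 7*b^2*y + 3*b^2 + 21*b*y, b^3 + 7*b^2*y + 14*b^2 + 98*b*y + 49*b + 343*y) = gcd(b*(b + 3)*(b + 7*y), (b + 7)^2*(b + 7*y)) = b + 7*y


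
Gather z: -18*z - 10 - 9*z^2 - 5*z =-9*z^2 - 23*z - 10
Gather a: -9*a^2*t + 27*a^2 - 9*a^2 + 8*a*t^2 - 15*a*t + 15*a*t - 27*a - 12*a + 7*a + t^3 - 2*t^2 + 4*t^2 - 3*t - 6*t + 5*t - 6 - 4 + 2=a^2*(18 - 9*t) + a*(8*t^2 - 32) + t^3 + 2*t^2 - 4*t - 8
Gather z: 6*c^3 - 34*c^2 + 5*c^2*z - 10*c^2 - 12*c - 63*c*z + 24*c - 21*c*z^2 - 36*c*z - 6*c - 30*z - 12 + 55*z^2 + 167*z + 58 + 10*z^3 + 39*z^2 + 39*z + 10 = 6*c^3 - 44*c^2 + 6*c + 10*z^3 + z^2*(94 - 21*c) + z*(5*c^2 - 99*c + 176) + 56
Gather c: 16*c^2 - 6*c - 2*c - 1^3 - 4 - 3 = 16*c^2 - 8*c - 8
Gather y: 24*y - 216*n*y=y*(24 - 216*n)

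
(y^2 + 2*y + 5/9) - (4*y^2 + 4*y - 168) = -3*y^2 - 2*y + 1517/9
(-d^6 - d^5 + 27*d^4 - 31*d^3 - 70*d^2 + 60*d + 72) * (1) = -d^6 - d^5 + 27*d^4 - 31*d^3 - 70*d^2 + 60*d + 72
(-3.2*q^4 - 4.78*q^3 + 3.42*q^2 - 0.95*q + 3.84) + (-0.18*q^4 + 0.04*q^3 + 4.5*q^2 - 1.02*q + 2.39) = -3.38*q^4 - 4.74*q^3 + 7.92*q^2 - 1.97*q + 6.23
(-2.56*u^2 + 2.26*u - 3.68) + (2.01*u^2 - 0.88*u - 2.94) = -0.55*u^2 + 1.38*u - 6.62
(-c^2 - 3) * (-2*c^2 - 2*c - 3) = 2*c^4 + 2*c^3 + 9*c^2 + 6*c + 9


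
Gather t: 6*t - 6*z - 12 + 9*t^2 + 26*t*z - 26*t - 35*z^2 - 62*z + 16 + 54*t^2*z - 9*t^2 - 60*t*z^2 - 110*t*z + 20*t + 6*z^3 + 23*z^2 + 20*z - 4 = 54*t^2*z + t*(-60*z^2 - 84*z) + 6*z^3 - 12*z^2 - 48*z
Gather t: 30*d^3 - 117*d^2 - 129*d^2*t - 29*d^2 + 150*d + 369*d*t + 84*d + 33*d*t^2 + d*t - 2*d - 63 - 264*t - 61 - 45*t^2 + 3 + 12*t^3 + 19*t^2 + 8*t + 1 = 30*d^3 - 146*d^2 + 232*d + 12*t^3 + t^2*(33*d - 26) + t*(-129*d^2 + 370*d - 256) - 120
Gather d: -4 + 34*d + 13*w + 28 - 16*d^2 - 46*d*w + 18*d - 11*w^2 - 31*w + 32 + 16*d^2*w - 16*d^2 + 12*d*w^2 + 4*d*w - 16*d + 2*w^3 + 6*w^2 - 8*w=d^2*(16*w - 32) + d*(12*w^2 - 42*w + 36) + 2*w^3 - 5*w^2 - 26*w + 56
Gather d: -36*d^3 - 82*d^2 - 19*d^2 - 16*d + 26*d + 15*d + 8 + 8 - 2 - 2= -36*d^3 - 101*d^2 + 25*d + 12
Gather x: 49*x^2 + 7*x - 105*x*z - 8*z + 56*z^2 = 49*x^2 + x*(7 - 105*z) + 56*z^2 - 8*z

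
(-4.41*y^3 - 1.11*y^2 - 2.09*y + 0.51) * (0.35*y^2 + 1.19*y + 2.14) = -1.5435*y^5 - 5.6364*y^4 - 11.4898*y^3 - 4.684*y^2 - 3.8657*y + 1.0914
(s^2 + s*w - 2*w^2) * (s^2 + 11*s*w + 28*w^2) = s^4 + 12*s^3*w + 37*s^2*w^2 + 6*s*w^3 - 56*w^4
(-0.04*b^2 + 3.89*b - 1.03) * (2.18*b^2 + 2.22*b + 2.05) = -0.0872*b^4 + 8.3914*b^3 + 6.3084*b^2 + 5.6879*b - 2.1115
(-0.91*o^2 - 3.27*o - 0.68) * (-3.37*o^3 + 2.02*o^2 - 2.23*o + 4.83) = 3.0667*o^5 + 9.1817*o^4 - 2.2845*o^3 + 1.5232*o^2 - 14.2777*o - 3.2844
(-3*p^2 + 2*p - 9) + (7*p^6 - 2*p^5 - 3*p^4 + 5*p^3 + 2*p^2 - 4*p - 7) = 7*p^6 - 2*p^5 - 3*p^4 + 5*p^3 - p^2 - 2*p - 16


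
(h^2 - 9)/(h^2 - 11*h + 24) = (h + 3)/(h - 8)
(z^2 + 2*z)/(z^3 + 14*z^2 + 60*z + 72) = z/(z^2 + 12*z + 36)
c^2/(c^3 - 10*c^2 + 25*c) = c/(c^2 - 10*c + 25)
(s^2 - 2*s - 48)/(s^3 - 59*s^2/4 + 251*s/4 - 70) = 4*(s + 6)/(4*s^2 - 27*s + 35)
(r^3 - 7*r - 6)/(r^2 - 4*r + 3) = (r^2 + 3*r + 2)/(r - 1)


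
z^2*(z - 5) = z^3 - 5*z^2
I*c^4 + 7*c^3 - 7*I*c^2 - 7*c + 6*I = (c - 1)*(c - 6*I)*(c - I)*(I*c + I)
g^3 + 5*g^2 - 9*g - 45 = (g - 3)*(g + 3)*(g + 5)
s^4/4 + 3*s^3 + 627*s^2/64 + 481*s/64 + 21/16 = (s/4 + 1)*(s + 1/4)*(s + 3/4)*(s + 7)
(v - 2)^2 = v^2 - 4*v + 4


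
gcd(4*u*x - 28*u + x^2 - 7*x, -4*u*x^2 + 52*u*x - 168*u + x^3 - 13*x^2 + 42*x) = x - 7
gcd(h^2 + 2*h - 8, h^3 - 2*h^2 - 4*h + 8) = h - 2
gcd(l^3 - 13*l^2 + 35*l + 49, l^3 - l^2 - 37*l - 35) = l^2 - 6*l - 7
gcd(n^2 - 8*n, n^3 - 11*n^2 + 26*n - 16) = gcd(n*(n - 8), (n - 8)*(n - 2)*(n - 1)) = n - 8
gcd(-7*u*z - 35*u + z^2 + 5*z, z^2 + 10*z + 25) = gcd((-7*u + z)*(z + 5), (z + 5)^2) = z + 5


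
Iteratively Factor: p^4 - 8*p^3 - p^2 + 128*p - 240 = (p - 4)*(p^3 - 4*p^2 - 17*p + 60) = (p - 4)*(p - 3)*(p^2 - p - 20) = (p - 5)*(p - 4)*(p - 3)*(p + 4)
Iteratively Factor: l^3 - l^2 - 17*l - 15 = (l + 1)*(l^2 - 2*l - 15) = (l - 5)*(l + 1)*(l + 3)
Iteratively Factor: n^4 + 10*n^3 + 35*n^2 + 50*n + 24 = (n + 1)*(n^3 + 9*n^2 + 26*n + 24) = (n + 1)*(n + 4)*(n^2 + 5*n + 6) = (n + 1)*(n + 2)*(n + 4)*(n + 3)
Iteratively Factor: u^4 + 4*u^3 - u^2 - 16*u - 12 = (u + 3)*(u^3 + u^2 - 4*u - 4) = (u + 2)*(u + 3)*(u^2 - u - 2) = (u + 1)*(u + 2)*(u + 3)*(u - 2)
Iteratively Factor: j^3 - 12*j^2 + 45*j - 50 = (j - 5)*(j^2 - 7*j + 10) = (j - 5)^2*(j - 2)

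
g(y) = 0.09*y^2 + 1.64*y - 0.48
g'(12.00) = 3.80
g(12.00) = 32.16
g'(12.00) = 3.80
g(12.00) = 32.16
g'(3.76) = 2.32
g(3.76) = 6.96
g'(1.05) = 1.83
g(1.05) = 1.34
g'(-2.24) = 1.24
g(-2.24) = -3.70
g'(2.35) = 2.06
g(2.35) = 3.87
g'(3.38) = 2.25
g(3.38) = 6.09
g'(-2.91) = 1.12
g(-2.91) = -4.49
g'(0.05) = 1.65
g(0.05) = -0.40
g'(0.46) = 1.72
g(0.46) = 0.29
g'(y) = 0.18*y + 1.64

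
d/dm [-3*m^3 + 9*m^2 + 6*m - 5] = -9*m^2 + 18*m + 6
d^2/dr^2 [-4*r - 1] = 0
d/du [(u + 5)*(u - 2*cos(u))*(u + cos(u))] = -(u + 5)*(u - 2*cos(u))*(sin(u) - 1) + (u + 5)*(u + cos(u))*(2*sin(u) + 1) + (u - 2*cos(u))*(u + cos(u))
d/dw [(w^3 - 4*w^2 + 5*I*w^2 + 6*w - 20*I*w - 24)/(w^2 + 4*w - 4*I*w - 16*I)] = (w^4 + w^3*(8 - 8*I) + w^2*(-2 + 8*I) + w*(208 + 128*I) - 224 - 192*I)/(w^4 + w^3*(8 - 8*I) - 64*I*w^2 + w*(-128 - 128*I) - 256)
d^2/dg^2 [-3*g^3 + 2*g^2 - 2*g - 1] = 4 - 18*g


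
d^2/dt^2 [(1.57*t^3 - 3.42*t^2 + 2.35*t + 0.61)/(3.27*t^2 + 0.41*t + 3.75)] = (2.8421709430404e-14*t^5 - 5.6843418860808e-14*t^4 + 21.450602*t^3 + 305.245764*t^2 - 35.525538*t - 118.168918)/(34.965783*t^6 + 13.152267*t^5 + 121.944186*t^4 + 30.234671*t^3 + 139.84425*t^2 + 17.296875*t + 52.734375)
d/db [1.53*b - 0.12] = 1.53000000000000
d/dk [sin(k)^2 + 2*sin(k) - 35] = 2*(sin(k) + 1)*cos(k)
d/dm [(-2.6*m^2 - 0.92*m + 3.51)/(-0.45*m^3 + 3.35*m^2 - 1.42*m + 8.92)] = (-1.17*m^4 - 0.827999999999999*m^3 + 11.5125*m^2 - 69.901*m - 3.2222)/(0.2025*m^6 - 3.015*m^5 + 12.5005*m^4 - 17.542*m^3 + 61.7804*m^2 - 25.3328*m + 79.5664)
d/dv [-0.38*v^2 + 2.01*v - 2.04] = 2.01 - 0.76*v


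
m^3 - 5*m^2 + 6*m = m*(m - 3)*(m - 2)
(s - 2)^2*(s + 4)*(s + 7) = s^4 + 7*s^3 - 12*s^2 - 68*s + 112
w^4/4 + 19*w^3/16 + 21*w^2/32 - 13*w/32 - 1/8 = (w/4 + 1)*(w - 1/2)*(w + 1/4)*(w + 1)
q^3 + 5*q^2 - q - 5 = (q - 1)*(q + 1)*(q + 5)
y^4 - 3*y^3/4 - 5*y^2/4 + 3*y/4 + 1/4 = (y - 1)^2*(y + 1/4)*(y + 1)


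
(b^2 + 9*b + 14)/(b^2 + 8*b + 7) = (b + 2)/(b + 1)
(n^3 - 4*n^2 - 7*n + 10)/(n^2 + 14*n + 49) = (n^3 - 4*n^2 - 7*n + 10)/(n^2 + 14*n + 49)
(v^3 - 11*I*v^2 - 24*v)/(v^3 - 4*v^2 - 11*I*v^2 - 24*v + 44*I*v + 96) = v/(v - 4)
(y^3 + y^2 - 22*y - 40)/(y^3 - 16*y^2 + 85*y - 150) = (y^2 + 6*y + 8)/(y^2 - 11*y + 30)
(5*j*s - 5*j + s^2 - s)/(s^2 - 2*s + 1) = (5*j + s)/(s - 1)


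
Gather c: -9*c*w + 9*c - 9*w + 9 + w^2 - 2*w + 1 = c*(9 - 9*w) + w^2 - 11*w + 10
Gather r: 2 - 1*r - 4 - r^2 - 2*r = -r^2 - 3*r - 2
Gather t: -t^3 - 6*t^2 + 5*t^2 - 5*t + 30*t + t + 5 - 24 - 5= -t^3 - t^2 + 26*t - 24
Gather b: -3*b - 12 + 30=18 - 3*b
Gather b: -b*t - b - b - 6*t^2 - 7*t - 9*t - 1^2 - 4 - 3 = b*(-t - 2) - 6*t^2 - 16*t - 8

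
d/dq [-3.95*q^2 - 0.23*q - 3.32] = -7.9*q - 0.23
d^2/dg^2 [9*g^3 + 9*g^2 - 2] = 54*g + 18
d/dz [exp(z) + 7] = exp(z)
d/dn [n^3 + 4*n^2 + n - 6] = 3*n^2 + 8*n + 1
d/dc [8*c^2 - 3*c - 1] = 16*c - 3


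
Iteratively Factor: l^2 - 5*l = (l - 5)*(l)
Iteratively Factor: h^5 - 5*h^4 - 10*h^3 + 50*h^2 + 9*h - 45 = (h + 1)*(h^4 - 6*h^3 - 4*h^2 + 54*h - 45) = (h - 1)*(h + 1)*(h^3 - 5*h^2 - 9*h + 45) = (h - 3)*(h - 1)*(h + 1)*(h^2 - 2*h - 15) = (h - 5)*(h - 3)*(h - 1)*(h + 1)*(h + 3)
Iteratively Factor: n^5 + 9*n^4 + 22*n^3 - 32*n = (n + 4)*(n^4 + 5*n^3 + 2*n^2 - 8*n) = n*(n + 4)*(n^3 + 5*n^2 + 2*n - 8) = n*(n + 2)*(n + 4)*(n^2 + 3*n - 4) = n*(n - 1)*(n + 2)*(n + 4)*(n + 4)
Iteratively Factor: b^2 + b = (b)*(b + 1)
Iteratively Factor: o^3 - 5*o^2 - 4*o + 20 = (o - 2)*(o^2 - 3*o - 10) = (o - 2)*(o + 2)*(o - 5)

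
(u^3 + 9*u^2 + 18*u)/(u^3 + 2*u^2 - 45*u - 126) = u/(u - 7)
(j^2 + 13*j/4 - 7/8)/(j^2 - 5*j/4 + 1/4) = (j + 7/2)/(j - 1)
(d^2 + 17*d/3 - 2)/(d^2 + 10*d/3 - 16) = (3*d - 1)/(3*d - 8)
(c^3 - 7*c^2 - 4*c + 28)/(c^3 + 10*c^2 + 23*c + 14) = (c^2 - 9*c + 14)/(c^2 + 8*c + 7)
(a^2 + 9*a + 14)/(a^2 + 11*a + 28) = (a + 2)/(a + 4)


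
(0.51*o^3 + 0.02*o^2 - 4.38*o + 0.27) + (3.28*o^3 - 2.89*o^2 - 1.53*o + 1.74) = 3.79*o^3 - 2.87*o^2 - 5.91*o + 2.01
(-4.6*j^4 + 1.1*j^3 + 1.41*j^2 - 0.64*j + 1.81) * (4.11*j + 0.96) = -18.906*j^5 + 0.105000000000001*j^4 + 6.8511*j^3 - 1.2768*j^2 + 6.8247*j + 1.7376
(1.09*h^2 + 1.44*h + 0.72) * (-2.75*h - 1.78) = -2.9975*h^3 - 5.9002*h^2 - 4.5432*h - 1.2816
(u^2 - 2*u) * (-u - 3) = -u^3 - u^2 + 6*u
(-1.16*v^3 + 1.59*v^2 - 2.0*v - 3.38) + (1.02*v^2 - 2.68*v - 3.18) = -1.16*v^3 + 2.61*v^2 - 4.68*v - 6.56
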